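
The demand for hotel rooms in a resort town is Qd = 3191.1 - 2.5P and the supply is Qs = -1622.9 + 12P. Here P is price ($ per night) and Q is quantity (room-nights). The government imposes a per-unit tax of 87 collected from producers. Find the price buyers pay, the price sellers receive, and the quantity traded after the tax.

P_b = 404, P_s = 317, Q = 2181.1

Producers keep P_s = P_b - 87 per unit, so supply in terms of the buyer price is Qs = -2666.9 + 12P_b.
Set Qd = Qs: 3191.1 - 2.5P_b = -2666.9 + 12P_b, so 5858 = 14.5P_b and P_b = 404.
Then P_s = 404 - 87 = 317 and Q = 3191.1 - 2.5(404) = 2181.1.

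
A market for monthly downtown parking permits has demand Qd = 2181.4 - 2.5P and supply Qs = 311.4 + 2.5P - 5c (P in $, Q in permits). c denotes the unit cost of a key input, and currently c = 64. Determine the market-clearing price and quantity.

P* = 438, Q* = 1086.4

With c = 64, supply is Qs = -8.6 + 2.5P.
Equating demand and supply, 2181.4 - 2.5P = -8.6 + 2.5P gives 5P = 2190, so P* = 438.
From the demand curve, Q* = 2181.4 - 2.5(438) = 1086.4.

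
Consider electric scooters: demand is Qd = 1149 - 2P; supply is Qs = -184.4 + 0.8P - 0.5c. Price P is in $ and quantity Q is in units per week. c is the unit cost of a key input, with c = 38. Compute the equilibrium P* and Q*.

P* = 483, Q* = 183

With c = 38, supply is Qs = -203.4 + 0.8P.
At equilibrium Qd = Qs, so 1149 - 2P = -203.4 + 0.8P; collecting terms, 1352.4 = 2.8P and P* = 483.
Plugging P* into demand: Q* = 1149 - 2(483) = 183.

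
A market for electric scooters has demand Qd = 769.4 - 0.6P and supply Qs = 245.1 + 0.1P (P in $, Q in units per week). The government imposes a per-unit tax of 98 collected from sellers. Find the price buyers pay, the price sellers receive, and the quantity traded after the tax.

The tax drives a wedge P_b - P_s = 98. Substituting P_s = P_b - 98 into supply: Qs = 235.3 + 0.1P_b.
Equate demand and the shifted supply: 769.4 - 0.6P_b = 235.3 + 0.1P_b, giving 0.7P_b = 534.1, so P_b = 763.
Then P_s = 763 - 98 = 665 and Q = 769.4 - 0.6(763) = 311.6.

P_b = 763, P_s = 665, Q = 311.6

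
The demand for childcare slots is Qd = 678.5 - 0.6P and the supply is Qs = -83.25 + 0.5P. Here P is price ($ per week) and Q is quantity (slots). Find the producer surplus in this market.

Producer surplus = 69169

At equilibrium Qd = Qs, so 678.5 - 0.6P = -83.25 + 0.5P; collecting terms, 761.75 = 1.1P and P* = 692.5.
From the demand curve, Q* = 678.5 - 0.6(692.5) = 263.
Supply choke price (Qs = 0): P = 166.5. Producer surplus = ½ × (692.5 - 166.5) × 263 = 69169.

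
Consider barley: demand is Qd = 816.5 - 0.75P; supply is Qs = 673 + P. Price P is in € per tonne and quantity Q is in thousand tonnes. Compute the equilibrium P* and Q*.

The market clears where 816.5 - 0.75P = 673 + P. Rearranging, 1.75P = 143.5, hence P* = 82.
Plugging P* into demand: Q* = 816.5 - 0.75(82) = 755.

P* = 82, Q* = 755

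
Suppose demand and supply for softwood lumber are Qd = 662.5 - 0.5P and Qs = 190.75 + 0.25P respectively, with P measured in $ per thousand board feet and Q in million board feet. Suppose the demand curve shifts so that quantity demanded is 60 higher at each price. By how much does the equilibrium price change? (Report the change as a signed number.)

Set Qd = Qs: 662.5 - 0.5P = 190.75 + 0.25P, so 471.75 = 0.75P and P* = 629.
From the demand curve, Q* = 662.5 - 0.5(629) = 348.
After the shift, demand is Qd = 722.5 - 0.5P.
Re-solving, 0.75P = 531.75 gives P = 709 and Q = 368.
ΔP = 709 - 629 = 80.

ΔP = 80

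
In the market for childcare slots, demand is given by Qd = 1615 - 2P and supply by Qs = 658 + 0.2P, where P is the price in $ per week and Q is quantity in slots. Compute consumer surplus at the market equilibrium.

Equating demand and supply, 1615 - 2P = 658 + 0.2P gives 2.2P = 957, so P* = 435.
Plugging P* into demand: Q* = 1615 - 2(435) = 745.
Demand choke price (Qd = 0): P = 1615/2 = 807.5. Consumer surplus = ½ × (807.5 - 435) × 745 = 138756.25.

Consumer surplus = 138756.25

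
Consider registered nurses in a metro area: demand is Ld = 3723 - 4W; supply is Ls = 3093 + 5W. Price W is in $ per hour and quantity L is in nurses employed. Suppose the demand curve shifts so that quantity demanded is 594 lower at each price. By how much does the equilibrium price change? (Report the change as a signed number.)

At equilibrium Ld = Ls, so 3723 - 4W = 3093 + 5W; collecting terms, 630 = 9W and W* = 70.
From the demand curve, L* = 3723 - 4(70) = 3443.
After the shift, demand is Ld = 3129 - 4W.
The new intersection has 36 = 9W, i.e. W = 4, L = 3113.
ΔW = 4 - 70 = -66.

ΔW = -66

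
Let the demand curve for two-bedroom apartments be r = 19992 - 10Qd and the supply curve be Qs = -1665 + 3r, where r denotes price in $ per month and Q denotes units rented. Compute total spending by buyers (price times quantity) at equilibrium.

Total spending by buyers = 2223342

Solving each curve for Q: Qd = 1999.2 - 0.1r.
At equilibrium Qd = Qs, so 1999.2 - 0.1r = -1665 + 3r; collecting terms, 3664.2 = 3.1r and r* = 1182.
Substitute back: Q* = 1999.2 - 0.1(1182) = 1881.
Total spending by buyers = r* × Q* = 1182 × 1881 = 2223342.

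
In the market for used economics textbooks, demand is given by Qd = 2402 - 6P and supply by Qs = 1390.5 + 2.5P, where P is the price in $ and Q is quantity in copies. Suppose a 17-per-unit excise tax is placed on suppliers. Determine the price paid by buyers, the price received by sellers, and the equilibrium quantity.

Suppliers keep P_s = P_b - 17 per unit, so supply in terms of the buyer price is Qs = 1348 + 2.5P_b.
Equate demand and the shifted supply: 2402 - 6P_b = 1348 + 2.5P_b, giving 8.5P_b = 1054, so P_b = 124.
Then P_s = 124 - 17 = 107 and Q = 2402 - 6(124) = 1658.

P_b = 124, P_s = 107, Q = 1658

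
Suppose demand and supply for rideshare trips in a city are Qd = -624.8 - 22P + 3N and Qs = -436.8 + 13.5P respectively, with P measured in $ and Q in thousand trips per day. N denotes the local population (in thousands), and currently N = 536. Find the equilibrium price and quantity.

P* = 40, Q* = 103.2

With N = 536, demand is Qd = 983.2 - 22P.
Equating demand and supply, 983.2 - 22P = -436.8 + 13.5P gives 35.5P = 1420, so P* = 40.
Plugging P* into demand: Q* = 983.2 - 22(40) = 103.2.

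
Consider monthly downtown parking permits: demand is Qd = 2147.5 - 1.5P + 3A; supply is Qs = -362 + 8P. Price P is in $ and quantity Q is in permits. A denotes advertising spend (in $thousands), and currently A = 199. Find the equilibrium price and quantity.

With A = 199, demand is Qd = 2744.5 - 1.5P.
The market clears where 2744.5 - 1.5P = -362 + 8P. Rearranging, 9.5P = 3106.5, hence P* = 327.
Substitute back: Q* = 2744.5 - 1.5(327) = 2254.

P* = 327, Q* = 2254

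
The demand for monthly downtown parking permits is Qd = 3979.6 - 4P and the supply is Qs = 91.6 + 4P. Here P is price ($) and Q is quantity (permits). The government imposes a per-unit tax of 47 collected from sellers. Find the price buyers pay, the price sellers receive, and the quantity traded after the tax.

P_b = 509.5, P_s = 462.5, Q = 1941.6

Sellers keep P_s = P_b - 47 per unit, so supply in terms of the buyer price is Qs = -96.4 + 4P_b.
Set Qd = Qs: 3979.6 - 4P_b = -96.4 + 4P_b, so 4076 = 8P_b and P_b = 509.5.
Then P_s = 509.5 - 47 = 462.5 and Q = 3979.6 - 4(509.5) = 1941.6.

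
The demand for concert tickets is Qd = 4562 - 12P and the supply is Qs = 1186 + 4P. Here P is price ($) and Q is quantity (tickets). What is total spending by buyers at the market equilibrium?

At equilibrium Qd = Qs, so 4562 - 12P = 1186 + 4P; collecting terms, 3376 = 16P and P* = 211.
Substitute back: Q* = 4562 - 12(211) = 2030.
Total spending by buyers = P* × Q* = 211 × 2030 = 428330.

Total spending by buyers = 428330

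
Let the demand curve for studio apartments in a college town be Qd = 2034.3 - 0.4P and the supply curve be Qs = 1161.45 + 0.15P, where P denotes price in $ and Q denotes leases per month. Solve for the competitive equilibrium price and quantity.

P* = 1587, Q* = 1399.5

At equilibrium Qd = Qs, so 2034.3 - 0.4P = 1161.45 + 0.15P; collecting terms, 872.85 = 0.55P and P* = 1587.
From the demand curve, Q* = 2034.3 - 0.4(1587) = 1399.5.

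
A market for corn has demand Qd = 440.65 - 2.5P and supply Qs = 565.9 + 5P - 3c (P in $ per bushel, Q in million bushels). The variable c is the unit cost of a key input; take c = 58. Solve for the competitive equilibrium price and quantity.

P* = 6.5, Q* = 424.4

With c = 58, supply is Qs = 391.9 + 5P.
Equating demand and supply, 440.65 - 2.5P = 391.9 + 5P gives 7.5P = 48.75, so P* = 6.5.
Then Q* = 440.65 - 2.5(6.5) = 424.4.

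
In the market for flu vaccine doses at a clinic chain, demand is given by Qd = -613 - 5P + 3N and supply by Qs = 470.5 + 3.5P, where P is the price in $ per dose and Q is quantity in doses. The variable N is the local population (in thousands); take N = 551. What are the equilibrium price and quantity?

With N = 551, demand is Qd = 1040 - 5P.
Set Qd = Qs: 1040 - 5P = 470.5 + 3.5P, so 569.5 = 8.5P and P* = 67.
Plugging P* into demand: Q* = 1040 - 5(67) = 705.

P* = 67, Q* = 705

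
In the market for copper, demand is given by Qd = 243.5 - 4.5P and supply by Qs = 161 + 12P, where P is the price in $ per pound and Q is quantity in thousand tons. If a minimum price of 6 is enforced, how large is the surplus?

Evaluating both curves at the floor price 6 gives Qd = 216.5, Qs = 233.
Surplus = Qs - Qd = 233 - 216.5 = 16.5.

Surplus = 16.5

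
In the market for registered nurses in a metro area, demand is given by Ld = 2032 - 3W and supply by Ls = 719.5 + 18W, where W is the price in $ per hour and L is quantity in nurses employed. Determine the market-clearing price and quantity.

W* = 62.5, L* = 1844.5

At equilibrium Ld = Ls, so 2032 - 3W = 719.5 + 18W; collecting terms, 1312.5 = 21W and W* = 62.5.
From the demand curve, L* = 2032 - 3(62.5) = 1844.5.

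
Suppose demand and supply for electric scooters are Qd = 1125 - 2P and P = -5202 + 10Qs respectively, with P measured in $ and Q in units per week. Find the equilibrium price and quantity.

P* = 288, Q* = 549

Solving each curve for Q: Qs = 520.2 + 0.1P.
Set Qd = Qs: 1125 - 2P = 520.2 + 0.1P, so 604.8 = 2.1P and P* = 288.
Plugging P* into demand: Q* = 1125 - 2(288) = 549.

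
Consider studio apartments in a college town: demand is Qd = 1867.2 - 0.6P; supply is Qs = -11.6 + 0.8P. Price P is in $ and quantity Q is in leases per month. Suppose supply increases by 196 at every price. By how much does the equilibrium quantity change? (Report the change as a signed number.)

At equilibrium Qd = Qs, so 1867.2 - 0.6P = -11.6 + 0.8P; collecting terms, 1878.8 = 1.4P and P* = 1342.
Then Q* = 1867.2 - 0.6(1342) = 1062.
After the shift, supply is Qs = 184.4 + 0.8P.
New equilibrium: 1682.8 = 1.4P, so P = 1202 and Q = 1146.
ΔQ = 1146 - 1062 = 84.

ΔQ = 84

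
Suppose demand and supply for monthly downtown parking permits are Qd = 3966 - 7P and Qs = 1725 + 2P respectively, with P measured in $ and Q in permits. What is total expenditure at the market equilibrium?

Total expenditure = 553527

Equating demand and supply, 3966 - 7P = 1725 + 2P gives 9P = 2241, so P* = 249.
Plugging P* into demand: Q* = 3966 - 7(249) = 2223.
Total expenditure = P* × Q* = 249 × 2223 = 553527.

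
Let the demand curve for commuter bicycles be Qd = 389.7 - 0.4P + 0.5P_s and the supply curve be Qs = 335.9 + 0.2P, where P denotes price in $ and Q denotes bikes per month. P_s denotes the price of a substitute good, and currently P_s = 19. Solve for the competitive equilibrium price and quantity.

With P_s = 19, demand is Qd = 399.2 - 0.4P.
Set Qd = Qs: 399.2 - 0.4P = 335.9 + 0.2P, so 63.3 = 0.6P and P* = 105.5.
Substitute back: Q* = 399.2 - 0.4(105.5) = 357.

P* = 105.5, Q* = 357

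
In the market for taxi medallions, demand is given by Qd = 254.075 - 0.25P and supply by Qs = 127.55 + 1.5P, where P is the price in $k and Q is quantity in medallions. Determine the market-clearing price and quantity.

The market clears where 254.075 - 0.25P = 127.55 + 1.5P. Rearranging, 1.75P = 126.525, hence P* = 72.3.
Substitute back: Q* = 254.075 - 0.25(72.3) = 236.

P* = 72.3, Q* = 236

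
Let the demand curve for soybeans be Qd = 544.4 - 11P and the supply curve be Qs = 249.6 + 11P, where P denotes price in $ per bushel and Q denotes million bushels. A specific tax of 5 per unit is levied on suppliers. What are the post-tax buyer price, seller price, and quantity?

P_b = 15.9, P_s = 10.9, Q = 369.5

With a tax of 5 on suppliers, they supply based on the net price P_s = P_b - 5, so Qs = 194.6 + 11P_b.
Market clearing requires 544.4 - 11P_b = 194.6 + 11P_b; hence 349.8 = 22P_b and P_b = 15.9.
Then P_s = 15.9 - 5 = 10.9 and Q = 544.4 - 11(15.9) = 369.5.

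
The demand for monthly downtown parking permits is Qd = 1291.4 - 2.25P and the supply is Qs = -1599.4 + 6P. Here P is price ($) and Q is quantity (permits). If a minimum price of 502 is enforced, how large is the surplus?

Surplus = 1250.7

With P fixed at 502, quantity demanded is 161.9 and quantity supplied is 1412.6.
Surplus = Qs - Qd = 1412.6 - 161.9 = 1250.7.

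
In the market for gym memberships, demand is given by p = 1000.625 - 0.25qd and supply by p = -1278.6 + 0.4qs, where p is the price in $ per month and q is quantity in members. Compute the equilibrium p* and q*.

Inverting to quantity form: qd = 4002.5 - 4p and qs = 3196.5 + 2.5p.
Equating demand and supply, 4002.5 - 4p = 3196.5 + 2.5p gives 6.5p = 806, so p* = 124.
Then q* = 4002.5 - 4(124) = 3506.5.

p* = 124, q* = 3506.5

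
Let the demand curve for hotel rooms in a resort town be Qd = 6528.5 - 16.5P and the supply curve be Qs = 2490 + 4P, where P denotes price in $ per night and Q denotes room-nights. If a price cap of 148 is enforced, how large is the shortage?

Evaluating both curves at the ceiling price 148 gives Qd = 4086.5, Qs = 3082.
Shortage = Qd - Qs = 4086.5 - 3082 = 1004.5.

Shortage = 1004.5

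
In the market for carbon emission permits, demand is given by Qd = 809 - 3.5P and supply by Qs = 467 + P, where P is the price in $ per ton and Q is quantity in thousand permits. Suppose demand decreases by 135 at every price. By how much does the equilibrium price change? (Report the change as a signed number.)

ΔP = -30

Set Qd = Qs: 809 - 3.5P = 467 + P, so 342 = 4.5P and P* = 76.
Then Q* = 809 - 3.5(76) = 543.
After the shift, demand is Qd = 674 - 3.5P.
The new intersection has 207 = 4.5P, i.e. P = 46, Q = 513.
ΔP = 46 - 76 = -30.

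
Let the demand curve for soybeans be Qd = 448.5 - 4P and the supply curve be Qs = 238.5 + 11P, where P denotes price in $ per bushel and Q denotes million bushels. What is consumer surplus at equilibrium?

Consumer surplus = 19257.03125

Set Qd = Qs: 448.5 - 4P = 238.5 + 11P, so 210 = 15P and P* = 14.
Plugging P* into demand: Q* = 448.5 - 4(14) = 392.5.
Demand choke price (Qd = 0): P = 448.5/4 = 112.125. Consumer surplus = ½ × (112.125 - 14) × 392.5 = 19257.03125.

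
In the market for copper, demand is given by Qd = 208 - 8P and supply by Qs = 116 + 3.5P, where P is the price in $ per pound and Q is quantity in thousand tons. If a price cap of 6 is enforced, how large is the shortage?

Evaluating both curves at the ceiling price 6 gives Qd = 160, Qs = 137.
Shortage = Qd - Qs = 160 - 137 = 23.

Shortage = 23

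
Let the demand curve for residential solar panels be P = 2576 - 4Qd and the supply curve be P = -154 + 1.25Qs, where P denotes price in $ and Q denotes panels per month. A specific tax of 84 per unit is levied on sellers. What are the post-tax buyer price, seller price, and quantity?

P_b = 560, P_s = 476, Q = 504

Inverting to quantity form: Qd = 644 - 0.25P and Qs = 123.2 + 0.8P.
Sellers keep P_s = P_b - 84 per unit, so supply in terms of the buyer price is Qs = 56 + 0.8P_b.
Set Qd = Qs: 644 - 0.25P_b = 56 + 0.8P_b, so 588 = 1.05P_b and P_b = 560.
So P_s = 476 and the quantity traded is Q = 644 - 0.25(560) = 504.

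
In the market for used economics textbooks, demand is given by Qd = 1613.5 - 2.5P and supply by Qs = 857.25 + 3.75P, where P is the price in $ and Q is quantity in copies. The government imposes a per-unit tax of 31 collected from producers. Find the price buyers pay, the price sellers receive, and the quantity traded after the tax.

P_b = 139.6, P_s = 108.6, Q = 1264.5

The tax drives a wedge P_b - P_s = 31. Substituting P_s = P_b - 31 into supply: Qs = 741 + 3.75P_b.
Market clearing requires 1613.5 - 2.5P_b = 741 + 3.75P_b; hence 872.5 = 6.25P_b and P_b = 139.6.
So P_s = 108.6 and the quantity traded is Q = 1613.5 - 2.5(139.6) = 1264.5.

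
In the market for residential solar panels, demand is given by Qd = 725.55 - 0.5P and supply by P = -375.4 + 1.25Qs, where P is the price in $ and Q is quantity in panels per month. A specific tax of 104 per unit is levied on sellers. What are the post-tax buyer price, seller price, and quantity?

P_b = 391.1, P_s = 287.1, Q = 530

Rewriting in direct form: Qs = 300.32 + 0.8P.
The tax drives a wedge P_b - P_s = 104. Substituting P_s = P_b - 104 into supply: Qs = 217.12 + 0.8P_b.
Market clearing requires 725.55 - 0.5P_b = 217.12 + 0.8P_b; hence 508.43 = 1.3P_b and P_b = 391.1.
So P_s = 287.1 and the quantity traded is Q = 725.55 - 0.5(391.1) = 530.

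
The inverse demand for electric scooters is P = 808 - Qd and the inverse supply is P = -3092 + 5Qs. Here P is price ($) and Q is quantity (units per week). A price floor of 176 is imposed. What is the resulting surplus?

Surplus = 21.6

Solving each curve for Q: Qd = 808 - P and Qs = 618.4 + 0.2P.
With P fixed at 176, quantity demanded is 632 and quantity supplied is 653.6.
Surplus = Qs - Qd = 653.6 - 632 = 21.6.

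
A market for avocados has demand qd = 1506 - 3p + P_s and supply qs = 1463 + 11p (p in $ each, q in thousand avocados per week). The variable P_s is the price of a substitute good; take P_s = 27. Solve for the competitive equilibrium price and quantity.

p* = 5, q* = 1518

With P_s = 27, demand is qd = 1533 - 3p.
At equilibrium qd = qs, so 1533 - 3p = 1463 + 11p; collecting terms, 70 = 14p and p* = 5.
From the demand curve, q* = 1533 - 3(5) = 1518.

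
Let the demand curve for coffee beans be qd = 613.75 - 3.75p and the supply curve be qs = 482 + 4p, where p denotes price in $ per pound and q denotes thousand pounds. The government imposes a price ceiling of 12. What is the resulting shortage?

Shortage = 38.75

Evaluating both curves at the ceiling price 12 gives qd = 568.75, qs = 530.
Shortage = qd - qs = 568.75 - 530 = 38.75.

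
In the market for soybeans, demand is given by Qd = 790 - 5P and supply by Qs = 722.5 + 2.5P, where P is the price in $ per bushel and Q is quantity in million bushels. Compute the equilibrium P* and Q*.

P* = 9, Q* = 745

The market clears where 790 - 5P = 722.5 + 2.5P. Rearranging, 7.5P = 67.5, hence P* = 9.
Then Q* = 790 - 5(9) = 745.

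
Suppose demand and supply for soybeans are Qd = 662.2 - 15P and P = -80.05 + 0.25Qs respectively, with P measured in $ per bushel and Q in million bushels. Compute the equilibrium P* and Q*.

P* = 18, Q* = 392.2

Solving each curve for Q: Qs = 320.2 + 4P.
Equating demand and supply, 662.2 - 15P = 320.2 + 4P gives 19P = 342, so P* = 18.
Substitute back: Q* = 662.2 - 15(18) = 392.2.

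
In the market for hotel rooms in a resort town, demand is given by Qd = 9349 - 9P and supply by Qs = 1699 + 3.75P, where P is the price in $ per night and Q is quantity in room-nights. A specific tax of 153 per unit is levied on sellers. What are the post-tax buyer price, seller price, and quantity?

Sellers keep P_s = P_b - 153 per unit, so supply in terms of the buyer price is Qs = 1125.25 + 3.75P_b.
Market clearing requires 9349 - 9P_b = 1125.25 + 3.75P_b; hence 8223.75 = 12.75P_b and P_b = 645.
Then P_s = 645 - 153 = 492 and Q = 9349 - 9(645) = 3544.

P_b = 645, P_s = 492, Q = 3544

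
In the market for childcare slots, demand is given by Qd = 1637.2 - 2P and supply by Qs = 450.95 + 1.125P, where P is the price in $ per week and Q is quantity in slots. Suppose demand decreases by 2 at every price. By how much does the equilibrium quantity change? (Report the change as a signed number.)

At equilibrium Qd = Qs, so 1637.2 - 2P = 450.95 + 1.125P; collecting terms, 1186.25 = 3.125P and P* = 379.6.
Then Q* = 1637.2 - 2(379.6) = 878.
After the shift, demand is Qd = 1635.2 - 2P.
The new intersection has 1184.25 = 3.125P, i.e. P = 378.96, Q = 877.28.
ΔQ = 877.28 - 878 = -0.72.

ΔQ = -0.72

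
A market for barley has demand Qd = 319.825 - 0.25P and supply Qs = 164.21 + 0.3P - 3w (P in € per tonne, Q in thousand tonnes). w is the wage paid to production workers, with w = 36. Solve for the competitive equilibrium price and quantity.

P* = 479.3, Q* = 200

With w = 36, supply is Qs = 56.21 + 0.3P.
At equilibrium Qd = Qs, so 319.825 - 0.25P = 56.21 + 0.3P; collecting terms, 263.615 = 0.55P and P* = 479.3.
Plugging P* into demand: Q* = 319.825 - 0.25(479.3) = 200.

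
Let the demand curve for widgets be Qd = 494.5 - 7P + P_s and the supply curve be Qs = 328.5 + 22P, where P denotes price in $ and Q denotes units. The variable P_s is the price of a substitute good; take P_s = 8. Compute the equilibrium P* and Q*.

With P_s = 8, demand is Qd = 502.5 - 7P.
Set Qd = Qs: 502.5 - 7P = 328.5 + 22P, so 174 = 29P and P* = 6.
Then Q* = 502.5 - 7(6) = 460.5.

P* = 6, Q* = 460.5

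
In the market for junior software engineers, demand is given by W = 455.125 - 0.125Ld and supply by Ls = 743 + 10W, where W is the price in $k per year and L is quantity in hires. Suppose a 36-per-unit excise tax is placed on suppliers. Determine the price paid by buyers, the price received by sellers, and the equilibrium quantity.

In direct form, Ld = 3641 - 8W.
Suppliers keep W_s = W_b - 36 per unit, so supply in terms of the buyer price is Ls = 383 + 10W_b.
Equate demand and the shifted supply: 3641 - 8W_b = 383 + 10W_b, giving 18W_b = 3258, so W_b = 181.
So W_s = 145 and the quantity traded is L = 3641 - 8(181) = 2193.

W_b = 181, W_s = 145, L = 2193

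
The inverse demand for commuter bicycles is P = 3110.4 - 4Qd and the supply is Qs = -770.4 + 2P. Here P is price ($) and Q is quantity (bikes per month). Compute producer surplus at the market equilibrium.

Inverting to quantity form: Qd = 777.6 - 0.25P.
Equating demand and supply, 777.6 - 0.25P = -770.4 + 2P gives 2.25P = 1548, so P* = 688.
Substitute back: Q* = 777.6 - 0.25(688) = 605.6.
Supply choke price (Qs = 0): P = 385.2. Producer surplus = ½ × (688 - 385.2) × 605.6 = 91687.84.

Producer surplus = 91687.84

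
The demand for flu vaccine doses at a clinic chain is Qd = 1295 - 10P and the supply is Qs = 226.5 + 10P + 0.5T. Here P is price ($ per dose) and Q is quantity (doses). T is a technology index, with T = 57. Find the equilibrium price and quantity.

P* = 52, Q* = 775

With T = 57, supply is Qs = 255 + 10P.
Set Qd = Qs: 1295 - 10P = 255 + 10P, so 1040 = 20P and P* = 52.
Substitute back: Q* = 1295 - 10(52) = 775.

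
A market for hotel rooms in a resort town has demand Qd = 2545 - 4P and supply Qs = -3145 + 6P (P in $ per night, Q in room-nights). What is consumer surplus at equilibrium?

Consumer surplus = 9045.125

The market clears where 2545 - 4P = -3145 + 6P. Rearranging, 10P = 5690, hence P* = 569.
Plugging P* into demand: Q* = 2545 - 4(569) = 269.
Demand choke price (Qd = 0): P = 2545/4 = 636.25. Consumer surplus = ½ × (636.25 - 569) × 269 = 9045.125.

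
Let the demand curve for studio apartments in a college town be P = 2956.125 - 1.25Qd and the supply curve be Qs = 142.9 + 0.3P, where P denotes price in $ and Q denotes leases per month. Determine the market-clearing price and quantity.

In direct form, Qd = 2364.9 - 0.8P.
Set Qd = Qs: 2364.9 - 0.8P = 142.9 + 0.3P, so 2222 = 1.1P and P* = 2020.
Then Q* = 2364.9 - 0.8(2020) = 748.9.

P* = 2020, Q* = 748.9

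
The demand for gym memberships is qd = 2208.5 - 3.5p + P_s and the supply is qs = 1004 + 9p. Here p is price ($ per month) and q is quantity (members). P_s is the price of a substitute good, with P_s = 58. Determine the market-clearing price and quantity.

p* = 101, q* = 1913

With P_s = 58, demand is qd = 2266.5 - 3.5p.
At equilibrium qd = qs, so 2266.5 - 3.5p = 1004 + 9p; collecting terms, 1262.5 = 12.5p and p* = 101.
Plugging p* into demand: q* = 2266.5 - 3.5(101) = 1913.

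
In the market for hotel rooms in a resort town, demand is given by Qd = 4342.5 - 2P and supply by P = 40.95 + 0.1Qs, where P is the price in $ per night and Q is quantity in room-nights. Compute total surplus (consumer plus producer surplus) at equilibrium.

Rewriting in direct form: Qs = -409.5 + 10P.
At equilibrium Qd = Qs, so 4342.5 - 2P = -409.5 + 10P; collecting terms, 4752 = 12P and P* = 396.
Then Q* = 4342.5 - 2(396) = 3550.5.
Demand choke price = 2171.25; supply choke price = 40.95. CS = ½(2171.25 - 396)(3550.5) = 3151512.5625; PS = ½(396 - 40.95)(3550.5) = 630302.5125. Total surplus = 3781815.075.

Total surplus = 3781815.075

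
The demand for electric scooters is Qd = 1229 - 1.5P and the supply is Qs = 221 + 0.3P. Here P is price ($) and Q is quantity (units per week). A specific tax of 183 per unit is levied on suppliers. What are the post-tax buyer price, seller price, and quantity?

P_b = 590.5, P_s = 407.5, Q = 343.25

The tax drives a wedge P_b - P_s = 183. Substituting P_s = P_b - 183 into supply: Qs = 166.1 + 0.3P_b.
Equate demand and the shifted supply: 1229 - 1.5P_b = 166.1 + 0.3P_b, giving 1.8P_b = 1062.9, so P_b = 590.5.
Then P_s = 590.5 - 183 = 407.5 and Q = 1229 - 1.5(590.5) = 343.25.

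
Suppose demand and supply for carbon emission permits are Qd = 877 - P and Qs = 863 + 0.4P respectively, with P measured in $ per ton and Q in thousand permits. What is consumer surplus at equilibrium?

Consumer surplus = 375844.5

At equilibrium Qd = Qs, so 877 - P = 863 + 0.4P; collecting terms, 14 = 1.4P and P* = 10.
Substitute back: Q* = 877 - 10 = 867.
Demand choke price (Qd = 0): P = 877. Consumer surplus = ½ × (877 - 10) × 867 = 375844.5.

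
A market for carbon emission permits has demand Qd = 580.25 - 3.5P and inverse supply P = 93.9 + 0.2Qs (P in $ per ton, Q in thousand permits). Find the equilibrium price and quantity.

P* = 123.5, Q* = 148

In direct form, Qs = -469.5 + 5P.
Set Qd = Qs: 580.25 - 3.5P = -469.5 + 5P, so 1049.75 = 8.5P and P* = 123.5.
Plugging P* into demand: Q* = 580.25 - 3.5(123.5) = 148.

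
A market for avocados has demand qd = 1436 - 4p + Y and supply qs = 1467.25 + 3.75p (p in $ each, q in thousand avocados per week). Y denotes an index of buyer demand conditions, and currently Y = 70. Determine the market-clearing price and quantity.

With Y = 70, demand is qd = 1506 - 4p.
Set qd = qs: 1506 - 4p = 1467.25 + 3.75p, so 38.75 = 7.75p and p* = 5.
Substitute back: q* = 1506 - 4(5) = 1486.

p* = 5, q* = 1486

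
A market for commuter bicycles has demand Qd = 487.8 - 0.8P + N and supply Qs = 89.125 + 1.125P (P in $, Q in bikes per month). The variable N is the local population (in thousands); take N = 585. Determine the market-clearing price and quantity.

With N = 585, demand is Qd = 1072.8 - 0.8P.
At equilibrium Qd = Qs, so 1072.8 - 0.8P = 89.125 + 1.125P; collecting terms, 983.675 = 1.925P and P* = 511.
From the demand curve, Q* = 1072.8 - 0.8(511) = 664.

P* = 511, Q* = 664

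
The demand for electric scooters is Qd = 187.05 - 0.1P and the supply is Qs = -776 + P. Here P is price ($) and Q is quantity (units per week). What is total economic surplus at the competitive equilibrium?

At equilibrium Qd = Qs, so 187.05 - 0.1P = -776 + P; collecting terms, 963.05 = 1.1P and P* = 875.5.
Then Q* = 187.05 - 0.1(875.5) = 99.5.
Demand choke price = 1870.5; supply choke price = 776. CS = ½(1870.5 - 875.5)(99.5) = 49501.25; PS = ½(875.5 - 776)(99.5) = 4950.125. Total surplus = 54451.375.

Total surplus = 54451.375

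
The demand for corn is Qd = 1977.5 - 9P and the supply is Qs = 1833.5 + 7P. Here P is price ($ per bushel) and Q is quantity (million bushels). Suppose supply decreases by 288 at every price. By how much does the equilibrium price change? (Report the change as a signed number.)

At equilibrium Qd = Qs, so 1977.5 - 9P = 1833.5 + 7P; collecting terms, 144 = 16P and P* = 9.
Then Q* = 1977.5 - 9(9) = 1896.5.
After the shift, supply is Qs = 1545.5 + 7P.
The new intersection has 432 = 16P, i.e. P = 27, Q = 1734.5.
ΔP = 27 - 9 = 18.

ΔP = 18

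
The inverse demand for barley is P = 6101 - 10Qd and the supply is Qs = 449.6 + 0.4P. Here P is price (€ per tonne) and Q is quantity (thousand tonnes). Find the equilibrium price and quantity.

Rewriting in direct form: Qd = 610.1 - 0.1P.
Equating demand and supply, 610.1 - 0.1P = 449.6 + 0.4P gives 0.5P = 160.5, so P* = 321.
From the demand curve, Q* = 610.1 - 0.1(321) = 578.

P* = 321, Q* = 578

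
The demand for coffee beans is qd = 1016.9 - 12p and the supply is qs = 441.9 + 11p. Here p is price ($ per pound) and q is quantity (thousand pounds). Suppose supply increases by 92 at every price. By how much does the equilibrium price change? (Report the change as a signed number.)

Set qd = qs: 1016.9 - 12p = 441.9 + 11p, so 575 = 23p and p* = 25.
From the demand curve, q* = 1016.9 - 12(25) = 716.9.
After the shift, supply is qs = 533.9 + 11p.
New equilibrium: 483 = 23p, so p = 21 and q = 764.9.
Δp = 21 - 25 = -4.

Δp = -4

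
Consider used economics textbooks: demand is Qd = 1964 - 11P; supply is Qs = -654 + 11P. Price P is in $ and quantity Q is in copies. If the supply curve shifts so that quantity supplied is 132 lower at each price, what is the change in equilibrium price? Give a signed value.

ΔP = 6

The market clears where 1964 - 11P = -654 + 11P. Rearranging, 22P = 2618, hence P* = 119.
Substitute back: Q* = 1964 - 11(119) = 655.
After the shift, supply is Qs = -786 + 11P.
The new intersection has 2750 = 22P, i.e. P = 125, Q = 589.
ΔP = 125 - 119 = 6.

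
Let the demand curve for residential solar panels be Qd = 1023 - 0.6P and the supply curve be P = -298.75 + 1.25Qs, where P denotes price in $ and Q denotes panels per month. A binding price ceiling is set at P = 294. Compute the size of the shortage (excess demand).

Shortage = 372.4

Solving each curve for Q: Qs = 239 + 0.8P.
At P = 294: Qd = 846.6 and Qs = 474.2.
Shortage = Qd - Qs = 846.6 - 474.2 = 372.4.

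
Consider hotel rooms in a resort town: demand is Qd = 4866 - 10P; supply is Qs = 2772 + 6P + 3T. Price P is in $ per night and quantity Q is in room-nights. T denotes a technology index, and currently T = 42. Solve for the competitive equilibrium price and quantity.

P* = 123, Q* = 3636

With T = 42, supply is Qs = 2898 + 6P.
At equilibrium Qd = Qs, so 4866 - 10P = 2898 + 6P; collecting terms, 1968 = 16P and P* = 123.
Substitute back: Q* = 4866 - 10(123) = 3636.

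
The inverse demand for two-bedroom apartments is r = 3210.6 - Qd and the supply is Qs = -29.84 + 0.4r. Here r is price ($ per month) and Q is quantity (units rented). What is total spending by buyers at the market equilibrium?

Inverting to quantity form: Qd = 3210.6 - r.
Set Qd = Qs: 3210.6 - r = -29.84 + 0.4r, so 3240.44 = 1.4r and r* = 2314.6.
Substitute back: Q* = 3210.6 - 2314.6 = 896.
Total spending by buyers = r* × Q* = 2314.6 × 896 = 2073881.6.

Total spending by buyers = 2073881.6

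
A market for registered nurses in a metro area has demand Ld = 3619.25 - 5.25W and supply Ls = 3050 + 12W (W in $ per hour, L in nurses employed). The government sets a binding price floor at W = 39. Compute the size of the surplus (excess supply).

With W fixed at 39, quantity demanded is 3414.5 and quantity supplied is 3518.
Surplus = Ls - Ld = 3518 - 3414.5 = 103.5.

Surplus = 103.5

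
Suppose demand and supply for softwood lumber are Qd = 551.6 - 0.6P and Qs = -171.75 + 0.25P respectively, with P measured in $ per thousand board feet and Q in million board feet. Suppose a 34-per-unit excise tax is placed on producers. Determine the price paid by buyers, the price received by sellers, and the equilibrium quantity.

With a tax of 34 on producers, they supply based on the net price P_s = P_b - 34, so Qs = -180.25 + 0.25P_b.
Market clearing requires 551.6 - 0.6P_b = -180.25 + 0.25P_b; hence 731.85 = 0.85P_b and P_b = 861.
Then P_s = 861 - 34 = 827 and Q = 551.6 - 0.6(861) = 35.

P_b = 861, P_s = 827, Q = 35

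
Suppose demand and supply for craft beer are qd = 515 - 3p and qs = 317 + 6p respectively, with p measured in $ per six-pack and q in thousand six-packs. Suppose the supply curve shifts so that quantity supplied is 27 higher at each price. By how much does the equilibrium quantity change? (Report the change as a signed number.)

Δq = 9

At equilibrium qd = qs, so 515 - 3p = 317 + 6p; collecting terms, 198 = 9p and p* = 22.
Substitute back: q* = 515 - 3(22) = 449.
After the shift, supply is qs = 344 + 6p.
The new intersection has 171 = 9p, i.e. p = 19, q = 458.
Δq = 458 - 449 = 9.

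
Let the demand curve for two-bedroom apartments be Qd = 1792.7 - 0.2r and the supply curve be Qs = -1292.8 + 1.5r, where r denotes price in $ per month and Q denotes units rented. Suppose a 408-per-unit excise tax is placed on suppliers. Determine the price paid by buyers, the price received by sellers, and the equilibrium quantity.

r_b = 2175, r_s = 1767, Q = 1357.7

Suppliers keep r_s = r_b - 408 per unit, so supply in terms of the buyer price is Qs = -1904.8 + 1.5r_b.
Set Qd = Qs: 1792.7 - 0.2r_b = -1904.8 + 1.5r_b, so 3697.5 = 1.7r_b and r_b = 2175.
Then r_s = 2175 - 408 = 1767 and Q = 1792.7 - 0.2(2175) = 1357.7.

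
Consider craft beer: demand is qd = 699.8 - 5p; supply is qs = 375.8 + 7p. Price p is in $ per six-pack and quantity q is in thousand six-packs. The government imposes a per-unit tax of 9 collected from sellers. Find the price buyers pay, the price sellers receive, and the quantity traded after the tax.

With a tax of 9 on sellers, they supply based on the net price p_s = p_b - 9, so qs = 312.8 + 7p_b.
Equate demand and the shifted supply: 699.8 - 5p_b = 312.8 + 7p_b, giving 12p_b = 387, so p_b = 32.25.
Then p_s = 32.25 - 9 = 23.25 and q = 699.8 - 5(32.25) = 538.55.

p_b = 32.25, p_s = 23.25, q = 538.55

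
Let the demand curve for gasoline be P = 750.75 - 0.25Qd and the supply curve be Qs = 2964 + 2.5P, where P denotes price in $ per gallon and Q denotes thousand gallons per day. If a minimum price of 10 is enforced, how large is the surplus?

Surplus = 26

Solving each curve for Q: Qd = 3003 - 4P.
At P = 10: Qd = 2963 and Qs = 2989.
Surplus = Qs - Qd = 2989 - 2963 = 26.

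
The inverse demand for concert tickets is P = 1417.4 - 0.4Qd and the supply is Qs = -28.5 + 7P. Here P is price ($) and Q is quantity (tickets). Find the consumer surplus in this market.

In direct form, Qd = 3543.5 - 2.5P.
The market clears where 3543.5 - 2.5P = -28.5 + 7P. Rearranging, 9.5P = 3572, hence P* = 376.
Then Q* = 3543.5 - 2.5(376) = 2603.5.
Demand choke price (Qd = 0): P = 3543.5/2.5 = 1417.4. Consumer surplus = ½ × (1417.4 - 376) × 2603.5 = 1355642.45.

Consumer surplus = 1355642.45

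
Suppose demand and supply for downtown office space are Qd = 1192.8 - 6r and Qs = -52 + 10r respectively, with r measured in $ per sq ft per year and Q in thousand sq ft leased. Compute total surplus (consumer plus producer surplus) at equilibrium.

At equilibrium Qd = Qs, so 1192.8 - 6r = -52 + 10r; collecting terms, 1244.8 = 16r and r* = 77.8.
Substitute back: Q* = 1192.8 - 6(77.8) = 726.
Demand choke price = 198.8; supply choke price = 5.2. CS = ½(198.8 - 77.8)(726) = 43923; PS = ½(77.8 - 5.2)(726) = 26353.8. Total surplus = 70276.8.

Total surplus = 70276.8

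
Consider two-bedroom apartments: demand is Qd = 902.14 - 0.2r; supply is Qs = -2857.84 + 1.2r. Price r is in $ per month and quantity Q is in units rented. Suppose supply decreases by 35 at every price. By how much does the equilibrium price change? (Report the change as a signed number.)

Δr = 25

At equilibrium Qd = Qs, so 902.14 - 0.2r = -2857.84 + 1.2r; collecting terms, 3759.98 = 1.4r and r* = 2685.7.
Substitute back: Q* = 902.14 - 0.2(2685.7) = 365.
After the shift, supply is Qs = -2892.84 + 1.2r.
Re-solving, 1.4r = 3794.98 gives r = 2710.7 and Q = 360.
Δr = 2710.7 - 2685.7 = 25.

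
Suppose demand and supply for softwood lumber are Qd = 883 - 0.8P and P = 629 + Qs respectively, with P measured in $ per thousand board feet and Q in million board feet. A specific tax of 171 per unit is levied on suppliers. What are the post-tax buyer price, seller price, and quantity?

P_b = 935, P_s = 764, Q = 135

Solving each curve for Q: Qs = -629 + P.
With a tax of 171 on suppliers, they supply based on the net price P_s = P_b - 171, so Qs = -800 + P_b.
Set Qd = Qs: 883 - 0.8P_b = -800 + P_b, so 1683 = 1.8P_b and P_b = 935.
So P_s = 764 and the quantity traded is Q = 883 - 0.8(935) = 135.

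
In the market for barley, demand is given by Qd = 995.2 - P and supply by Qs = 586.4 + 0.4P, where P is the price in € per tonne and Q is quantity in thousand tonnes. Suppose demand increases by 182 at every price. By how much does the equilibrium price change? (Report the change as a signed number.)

ΔP = 130

Set Qd = Qs: 995.2 - P = 586.4 + 0.4P, so 408.8 = 1.4P and P* = 292.
Then Q* = 995.2 - 292 = 703.2.
After the shift, demand is Qd = 1177.2 - P.
Re-solving, 1.4P = 590.8 gives P = 422 and Q = 755.2.
ΔP = 422 - 292 = 130.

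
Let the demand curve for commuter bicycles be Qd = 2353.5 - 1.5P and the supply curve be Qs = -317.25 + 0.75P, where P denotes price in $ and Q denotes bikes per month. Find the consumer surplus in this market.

The market clears where 2353.5 - 1.5P = -317.25 + 0.75P. Rearranging, 2.25P = 2670.75, hence P* = 1187.
From the demand curve, Q* = 2353.5 - 1.5(1187) = 573.
Demand choke price (Qd = 0): P = 2353.5/1.5 = 1569. Consumer surplus = ½ × (1569 - 1187) × 573 = 109443.

Consumer surplus = 109443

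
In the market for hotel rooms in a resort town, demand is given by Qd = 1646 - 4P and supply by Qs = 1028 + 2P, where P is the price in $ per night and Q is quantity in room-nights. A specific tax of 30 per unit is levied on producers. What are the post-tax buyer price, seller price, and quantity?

Producers keep P_s = P_b - 30 per unit, so supply in terms of the buyer price is Qs = 968 + 2P_b.
Equate demand and the shifted supply: 1646 - 4P_b = 968 + 2P_b, giving 6P_b = 678, so P_b = 113.
Then P_s = 113 - 30 = 83 and Q = 1646 - 4(113) = 1194.

P_b = 113, P_s = 83, Q = 1194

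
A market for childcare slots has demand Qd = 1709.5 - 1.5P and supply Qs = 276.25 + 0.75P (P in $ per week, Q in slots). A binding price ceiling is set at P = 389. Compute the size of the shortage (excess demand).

At P = 389: Qd = 1126 and Qs = 568.
Shortage = Qd - Qs = 1126 - 568 = 558.

Shortage = 558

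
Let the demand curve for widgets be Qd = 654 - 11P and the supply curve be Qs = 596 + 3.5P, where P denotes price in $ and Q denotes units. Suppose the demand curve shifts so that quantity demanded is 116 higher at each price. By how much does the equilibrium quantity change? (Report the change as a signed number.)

Equating demand and supply, 654 - 11P = 596 + 3.5P gives 14.5P = 58, so P* = 4.
Substitute back: Q* = 654 - 11(4) = 610.
After the shift, demand is Qd = 770 - 11P.
New equilibrium: 174 = 14.5P, so P = 12 and Q = 638.
ΔQ = 638 - 610 = 28.

ΔQ = 28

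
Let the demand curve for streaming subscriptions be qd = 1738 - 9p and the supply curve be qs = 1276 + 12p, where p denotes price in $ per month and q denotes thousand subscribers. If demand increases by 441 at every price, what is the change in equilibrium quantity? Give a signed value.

Δq = 252

The market clears where 1738 - 9p = 1276 + 12p. Rearranging, 21p = 462, hence p* = 22.
Then q* = 1738 - 9(22) = 1540.
After the shift, demand is qd = 2179 - 9p.
Re-solving, 21p = 903 gives p = 43 and q = 1792.
Δq = 1792 - 1540 = 252.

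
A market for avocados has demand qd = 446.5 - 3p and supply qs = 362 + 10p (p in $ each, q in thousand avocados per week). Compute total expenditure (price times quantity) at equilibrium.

Total expenditure = 2775.5

Set qd = qs: 446.5 - 3p = 362 + 10p, so 84.5 = 13p and p* = 6.5.
Plugging p* into demand: q* = 446.5 - 3(6.5) = 427.
Total expenditure = p* × q* = 6.5 × 427 = 2775.5.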